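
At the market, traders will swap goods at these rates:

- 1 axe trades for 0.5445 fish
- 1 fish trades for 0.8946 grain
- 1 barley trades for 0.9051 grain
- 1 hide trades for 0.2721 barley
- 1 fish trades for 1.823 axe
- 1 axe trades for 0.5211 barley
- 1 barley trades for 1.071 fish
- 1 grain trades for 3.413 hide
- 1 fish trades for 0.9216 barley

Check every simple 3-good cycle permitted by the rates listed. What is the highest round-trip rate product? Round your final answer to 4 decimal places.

axe→barley→fish→axe: 0.5211 × 1.071 × 1.823 = 1.01741
hide→barley→grain→hide: 0.2721 × 0.9051 × 3.413 = 0.84055
Maximum is axe→barley→fish→axe at 1.0174; arbitrage exists.

1.0174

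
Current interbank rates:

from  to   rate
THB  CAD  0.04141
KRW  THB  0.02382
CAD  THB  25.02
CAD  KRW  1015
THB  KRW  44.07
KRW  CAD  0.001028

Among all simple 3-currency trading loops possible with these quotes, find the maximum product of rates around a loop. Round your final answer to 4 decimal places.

1.1335

THB→KRW→CAD→THB: 44.07 × 0.001028 × 25.02 = 1.13351
THB→CAD→KRW→THB: 0.04141 × 1015 × 0.02382 = 1.00118
Maximum is THB→KRW→CAD→THB at 1.1335; arbitrage exists.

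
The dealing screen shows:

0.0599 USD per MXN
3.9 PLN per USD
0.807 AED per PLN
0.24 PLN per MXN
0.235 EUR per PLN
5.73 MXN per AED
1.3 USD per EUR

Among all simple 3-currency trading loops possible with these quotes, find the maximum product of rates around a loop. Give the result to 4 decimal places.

USD→PLN→EUR→USD: 3.9 × 0.235 × 1.3 = 1.19145
AED→MXN→PLN→AED: 5.73 × 0.24 × 0.807 = 1.10979
Maximum is USD→PLN→EUR→USD at 1.1915; arbitrage exists.

1.1915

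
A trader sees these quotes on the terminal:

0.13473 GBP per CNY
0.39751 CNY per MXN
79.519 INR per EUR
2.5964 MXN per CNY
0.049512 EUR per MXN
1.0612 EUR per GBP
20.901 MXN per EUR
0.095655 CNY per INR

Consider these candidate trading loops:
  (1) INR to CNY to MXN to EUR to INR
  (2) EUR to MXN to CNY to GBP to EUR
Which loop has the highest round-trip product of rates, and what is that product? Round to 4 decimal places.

(1) 0.095655 × 2.5964 × 0.049512 × 79.519 = 0.97782
(2) 20.901 × 0.39751 × 0.13473 × 1.0612 = 1.18789
Highest is cycle (2) at 1.1879 (>1, arbitrage).

1.1879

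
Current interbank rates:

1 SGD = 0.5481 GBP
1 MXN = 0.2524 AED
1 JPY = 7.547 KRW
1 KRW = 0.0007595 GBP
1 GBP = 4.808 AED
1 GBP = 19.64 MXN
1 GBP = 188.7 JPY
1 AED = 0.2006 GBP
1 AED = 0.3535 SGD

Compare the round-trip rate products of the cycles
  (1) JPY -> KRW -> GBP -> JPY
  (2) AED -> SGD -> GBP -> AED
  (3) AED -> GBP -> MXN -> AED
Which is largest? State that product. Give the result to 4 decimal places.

1.0816

(1) 7.547 × 0.0007595 × 188.7 = 1.08162
(2) 0.3535 × 0.5481 × 4.808 = 0.93157
(3) 0.2006 × 19.64 × 0.2524 = 0.99440
Highest is cycle (1) at 1.0816 (>1, arbitrage).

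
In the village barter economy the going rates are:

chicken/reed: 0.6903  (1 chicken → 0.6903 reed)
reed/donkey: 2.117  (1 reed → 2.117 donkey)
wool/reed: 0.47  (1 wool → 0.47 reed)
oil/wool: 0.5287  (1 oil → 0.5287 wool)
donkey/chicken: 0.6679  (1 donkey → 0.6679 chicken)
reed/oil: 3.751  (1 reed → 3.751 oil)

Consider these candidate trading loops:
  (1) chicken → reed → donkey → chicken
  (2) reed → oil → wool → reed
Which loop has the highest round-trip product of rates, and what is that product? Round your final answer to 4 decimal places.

0.9760

(1) 0.6903 × 2.117 × 0.6679 = 0.97605
(2) 3.751 × 0.5287 × 0.47 = 0.93208
Highest is cycle (1) at 0.9760 (≤1, no arbitrage).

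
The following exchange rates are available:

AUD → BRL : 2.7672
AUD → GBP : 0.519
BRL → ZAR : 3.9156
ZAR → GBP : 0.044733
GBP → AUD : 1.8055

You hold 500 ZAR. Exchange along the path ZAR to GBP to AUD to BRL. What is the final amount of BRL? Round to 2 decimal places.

500 ZAR × 0.044733 = 22.3665 GBP
22.3665 GBP × 1.8055 = 40.38271575 AUD
40.38271575 AUD × 2.7672 = 111.7470510234 BRL

111.75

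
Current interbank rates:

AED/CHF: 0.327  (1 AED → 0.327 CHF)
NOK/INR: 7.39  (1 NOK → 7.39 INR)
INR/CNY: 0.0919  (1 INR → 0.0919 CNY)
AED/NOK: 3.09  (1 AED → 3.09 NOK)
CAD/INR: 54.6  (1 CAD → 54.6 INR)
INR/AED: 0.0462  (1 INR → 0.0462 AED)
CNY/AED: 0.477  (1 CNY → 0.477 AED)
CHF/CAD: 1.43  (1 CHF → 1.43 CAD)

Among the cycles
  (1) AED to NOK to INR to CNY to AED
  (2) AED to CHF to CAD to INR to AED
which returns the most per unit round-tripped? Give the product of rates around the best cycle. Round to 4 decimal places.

(1) 3.09 × 7.39 × 0.0919 × 0.477 = 1.00101
(2) 0.327 × 1.43 × 54.6 × 0.0462 = 1.17956
Highest is cycle (2) at 1.1796 (>1, arbitrage).

1.1796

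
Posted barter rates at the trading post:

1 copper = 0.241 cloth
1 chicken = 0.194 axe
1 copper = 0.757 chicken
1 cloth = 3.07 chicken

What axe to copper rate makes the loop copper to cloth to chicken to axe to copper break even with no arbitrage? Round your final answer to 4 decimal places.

6.9670

Known legs of the cycle: 0.241 × 3.07 × 0.194 = 0.14353478
For no arbitrage the full-cycle product must be 1, so the missing rate is 1 / 0.14353478 ≈ 6.966953.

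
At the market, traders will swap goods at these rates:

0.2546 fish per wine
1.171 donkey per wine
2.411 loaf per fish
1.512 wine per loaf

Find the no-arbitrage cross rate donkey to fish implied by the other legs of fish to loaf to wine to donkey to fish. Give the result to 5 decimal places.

Known legs of the cycle: 2.411 × 1.512 × 1.171 = 4.268800872
For no arbitrage the full-cycle product must be 1, so the missing rate is 1 / 4.268800872 ≈ 0.2342578.

0.23426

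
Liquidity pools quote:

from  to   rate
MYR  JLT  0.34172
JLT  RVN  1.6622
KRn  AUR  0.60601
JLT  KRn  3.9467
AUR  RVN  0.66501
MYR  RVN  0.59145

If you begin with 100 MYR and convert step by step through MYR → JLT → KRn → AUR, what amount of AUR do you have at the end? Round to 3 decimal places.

81.731

100 MYR × 0.34172 = 34.172 JLT
34.172 JLT × 3.9467 = 134.8666324 KRn
134.8666324 KRn × 0.60601 = 81.730527900724 AUR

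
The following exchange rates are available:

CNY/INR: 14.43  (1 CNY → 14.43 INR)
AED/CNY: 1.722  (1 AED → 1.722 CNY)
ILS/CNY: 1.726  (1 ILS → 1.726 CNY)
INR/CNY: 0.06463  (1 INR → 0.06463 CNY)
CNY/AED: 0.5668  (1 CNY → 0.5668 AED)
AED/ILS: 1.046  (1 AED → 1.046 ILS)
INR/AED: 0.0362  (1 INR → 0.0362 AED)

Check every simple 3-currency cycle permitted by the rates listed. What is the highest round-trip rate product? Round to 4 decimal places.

1.0233

AED→ILS→CNY→AED: 1.046 × 1.726 × 0.5668 = 1.02330
AED→CNY→INR→AED: 1.722 × 14.43 × 0.0362 = 0.89951
Maximum is AED→ILS→CNY→AED at 1.0233; arbitrage exists.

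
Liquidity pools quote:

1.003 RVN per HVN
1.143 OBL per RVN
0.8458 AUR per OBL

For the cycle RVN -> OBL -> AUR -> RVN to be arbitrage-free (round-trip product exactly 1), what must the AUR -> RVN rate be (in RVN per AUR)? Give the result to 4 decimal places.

Known legs of the cycle: 1.143 × 0.8458 = 0.9667494
For no arbitrage the full-cycle product must be 1, so the missing rate is 1 / 0.9667494 ≈ 1.034394.

1.0344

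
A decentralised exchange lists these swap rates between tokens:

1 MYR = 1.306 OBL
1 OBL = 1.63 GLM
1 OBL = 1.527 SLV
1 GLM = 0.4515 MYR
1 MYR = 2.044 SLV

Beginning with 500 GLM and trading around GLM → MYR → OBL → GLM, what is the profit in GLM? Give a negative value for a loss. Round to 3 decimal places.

-19.428

500 GLM × 0.4515 = 225.75 MYR
225.75 MYR × 1.306 = 294.8295 OBL
294.8295 OBL × 1.63 = 480.572085 GLM
Net change: 480.572085 − 500 = -19.427915 GLM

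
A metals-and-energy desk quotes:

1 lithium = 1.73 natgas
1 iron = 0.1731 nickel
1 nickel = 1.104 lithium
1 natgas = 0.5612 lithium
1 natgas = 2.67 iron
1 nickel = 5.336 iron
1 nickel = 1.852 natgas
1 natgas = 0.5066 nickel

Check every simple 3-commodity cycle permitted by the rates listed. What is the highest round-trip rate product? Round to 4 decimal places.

0.9676

nickel→lithium→natgas→nickel: 1.104 × 1.73 × 0.5066 = 0.96757
nickel→natgas→iron→nickel: 1.852 × 2.67 × 0.1731 = 0.85595
Maximum is nickel→lithium→natgas→nickel at 0.9676; no arbitrage — every cycle loses value.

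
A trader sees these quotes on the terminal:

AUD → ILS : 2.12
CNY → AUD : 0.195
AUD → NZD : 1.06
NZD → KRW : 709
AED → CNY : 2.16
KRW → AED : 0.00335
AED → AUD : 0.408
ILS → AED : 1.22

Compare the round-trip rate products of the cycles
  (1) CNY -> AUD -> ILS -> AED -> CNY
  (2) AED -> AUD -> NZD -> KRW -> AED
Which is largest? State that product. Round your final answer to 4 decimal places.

(1) 0.195 × 2.12 × 1.22 × 2.16 = 1.08939
(2) 0.408 × 1.06 × 709 × 0.00335 = 1.02720
Highest is cycle (1) at 1.0894 (>1, arbitrage).

1.0894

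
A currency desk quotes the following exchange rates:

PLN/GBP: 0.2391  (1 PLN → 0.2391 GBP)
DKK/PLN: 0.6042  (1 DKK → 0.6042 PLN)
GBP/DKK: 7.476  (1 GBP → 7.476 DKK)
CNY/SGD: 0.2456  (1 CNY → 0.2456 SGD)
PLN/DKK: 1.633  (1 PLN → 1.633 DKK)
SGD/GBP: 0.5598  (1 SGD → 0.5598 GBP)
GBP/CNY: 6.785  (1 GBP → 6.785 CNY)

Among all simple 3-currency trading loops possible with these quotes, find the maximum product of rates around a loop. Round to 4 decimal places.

DKK→PLN→GBP→DKK: 0.6042 × 0.2391 × 7.476 = 1.08001
GBP→CNY→SGD→GBP: 6.785 × 0.2456 × 0.5598 = 0.93285
Maximum is DKK→PLN→GBP→DKK at 1.0800; arbitrage exists.

1.0800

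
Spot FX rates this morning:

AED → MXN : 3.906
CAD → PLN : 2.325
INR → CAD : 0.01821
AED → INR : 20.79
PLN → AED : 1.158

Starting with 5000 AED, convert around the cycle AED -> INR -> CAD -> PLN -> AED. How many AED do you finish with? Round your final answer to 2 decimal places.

5096.43

5000 AED × 20.79 = 103950 INR
103950 INR × 0.01821 = 1892.9295 CAD
1892.9295 CAD × 2.325 = 4401.0610875 PLN
4401.0610875 PLN × 1.158 = 5096.428739325 AED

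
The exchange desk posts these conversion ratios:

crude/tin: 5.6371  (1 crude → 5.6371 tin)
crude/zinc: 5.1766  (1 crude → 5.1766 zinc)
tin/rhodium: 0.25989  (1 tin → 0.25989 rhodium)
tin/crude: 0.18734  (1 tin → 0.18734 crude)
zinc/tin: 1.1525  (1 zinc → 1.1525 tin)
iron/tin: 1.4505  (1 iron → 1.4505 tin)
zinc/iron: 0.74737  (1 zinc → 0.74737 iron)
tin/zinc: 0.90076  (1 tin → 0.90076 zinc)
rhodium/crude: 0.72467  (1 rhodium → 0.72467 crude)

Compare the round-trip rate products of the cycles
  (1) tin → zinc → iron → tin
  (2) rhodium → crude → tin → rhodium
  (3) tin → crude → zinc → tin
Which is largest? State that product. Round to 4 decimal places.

(1) 0.90076 × 0.74737 × 1.4505 = 0.97648
(2) 0.72467 × 5.6371 × 0.25989 = 1.06166
(3) 0.18734 × 5.1766 × 1.1525 = 1.11768
Highest is cycle (3) at 1.1177 (>1, arbitrage).

1.1177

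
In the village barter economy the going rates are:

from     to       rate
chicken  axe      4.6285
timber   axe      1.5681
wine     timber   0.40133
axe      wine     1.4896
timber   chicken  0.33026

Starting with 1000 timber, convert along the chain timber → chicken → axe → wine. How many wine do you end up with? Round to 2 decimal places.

1000 timber × 0.33026 = 330.26 chicken
330.26 chicken × 4.6285 = 1528.60841 axe
1528.60841 axe × 1.4896 = 2277.015087536 wine

2277.02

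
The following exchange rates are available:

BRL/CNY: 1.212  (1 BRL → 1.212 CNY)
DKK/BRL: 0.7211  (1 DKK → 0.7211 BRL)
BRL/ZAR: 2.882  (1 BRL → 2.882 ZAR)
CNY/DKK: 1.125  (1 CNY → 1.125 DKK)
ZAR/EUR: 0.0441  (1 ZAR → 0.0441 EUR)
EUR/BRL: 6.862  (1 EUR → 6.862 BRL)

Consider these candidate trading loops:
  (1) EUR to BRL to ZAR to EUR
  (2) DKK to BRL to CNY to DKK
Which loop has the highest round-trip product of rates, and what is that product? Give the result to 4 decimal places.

(1) 6.862 × 2.882 × 0.0441 = 0.87213
(2) 0.7211 × 1.212 × 1.125 = 0.98322
Highest is cycle (2) at 0.9832 (≤1, no arbitrage).

0.9832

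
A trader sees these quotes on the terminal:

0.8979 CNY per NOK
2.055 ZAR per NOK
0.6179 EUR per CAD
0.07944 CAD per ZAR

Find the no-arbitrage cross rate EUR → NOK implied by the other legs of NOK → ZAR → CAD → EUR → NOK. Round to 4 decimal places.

Known legs of the cycle: 2.055 × 0.07944 × 0.6179 = 0.10087168068
For no arbitrage the full-cycle product must be 1, so the missing rate is 1 / 0.10087168068 ≈ 9.913585.

9.9136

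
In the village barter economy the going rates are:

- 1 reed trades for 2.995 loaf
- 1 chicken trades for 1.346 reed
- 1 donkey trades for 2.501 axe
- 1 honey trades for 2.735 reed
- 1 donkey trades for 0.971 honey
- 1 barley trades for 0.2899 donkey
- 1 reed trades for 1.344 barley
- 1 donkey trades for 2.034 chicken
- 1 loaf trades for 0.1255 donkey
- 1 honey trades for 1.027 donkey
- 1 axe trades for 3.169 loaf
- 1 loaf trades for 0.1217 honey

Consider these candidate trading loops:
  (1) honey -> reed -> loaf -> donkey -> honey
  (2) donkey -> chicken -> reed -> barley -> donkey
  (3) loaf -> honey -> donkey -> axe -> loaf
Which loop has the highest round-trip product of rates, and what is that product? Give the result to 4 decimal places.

1.0667

(1) 2.735 × 2.995 × 0.1255 × 0.971 = 0.99820
(2) 2.034 × 1.346 × 1.344 × 0.2899 = 1.06670
(3) 0.1217 × 1.027 × 2.501 × 3.169 = 0.99060
Highest is cycle (2) at 1.0667 (>1, arbitrage).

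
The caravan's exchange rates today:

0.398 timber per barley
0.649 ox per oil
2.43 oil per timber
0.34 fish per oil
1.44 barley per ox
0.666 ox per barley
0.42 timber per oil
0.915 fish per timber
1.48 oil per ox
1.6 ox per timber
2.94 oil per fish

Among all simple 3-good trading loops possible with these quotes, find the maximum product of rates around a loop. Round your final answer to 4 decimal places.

1.1298

timber→fish→oil→timber: 0.915 × 2.94 × 0.42 = 1.12984
timber→ox→oil→timber: 1.6 × 1.48 × 0.42 = 0.99456
timber→ox→barley→timber: 1.6 × 1.44 × 0.398 = 0.91699
Maximum is timber→fish→oil→timber at 1.1298; arbitrage exists.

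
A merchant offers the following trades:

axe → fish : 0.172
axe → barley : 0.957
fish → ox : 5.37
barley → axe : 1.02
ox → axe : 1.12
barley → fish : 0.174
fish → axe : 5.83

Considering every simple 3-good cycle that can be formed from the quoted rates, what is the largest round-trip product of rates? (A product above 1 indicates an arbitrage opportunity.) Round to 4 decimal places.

ox→axe→fish→ox: 1.12 × 0.172 × 5.37 = 1.03448
axe→barley→fish→axe: 0.957 × 0.174 × 5.83 = 0.97080
Maximum is ox→axe→fish→ox at 1.0345; arbitrage exists.

1.0345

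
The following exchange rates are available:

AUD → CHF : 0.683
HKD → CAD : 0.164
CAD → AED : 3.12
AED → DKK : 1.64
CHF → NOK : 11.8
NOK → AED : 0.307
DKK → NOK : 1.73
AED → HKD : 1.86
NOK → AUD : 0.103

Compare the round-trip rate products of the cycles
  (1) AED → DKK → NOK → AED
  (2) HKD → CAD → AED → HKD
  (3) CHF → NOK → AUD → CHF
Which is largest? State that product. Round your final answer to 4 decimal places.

(1) 1.64 × 1.73 × 0.307 = 0.87102
(2) 0.164 × 3.12 × 1.86 = 0.95172
(3) 11.8 × 0.103 × 0.683 = 0.83012
Highest is cycle (2) at 0.9517 (≤1, no arbitrage).

0.9517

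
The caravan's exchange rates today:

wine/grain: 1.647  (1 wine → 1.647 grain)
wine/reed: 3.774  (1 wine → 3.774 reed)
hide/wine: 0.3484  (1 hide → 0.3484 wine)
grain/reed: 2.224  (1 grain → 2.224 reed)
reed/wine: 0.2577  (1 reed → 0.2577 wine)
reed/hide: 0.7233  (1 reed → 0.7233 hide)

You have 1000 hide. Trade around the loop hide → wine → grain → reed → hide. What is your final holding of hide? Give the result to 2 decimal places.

923.05

1000 hide × 0.3484 = 348.4 wine
348.4 wine × 1.647 = 573.8148 grain
573.8148 grain × 2.224 = 1276.1641152 reed
1276.1641152 reed × 0.7233 = 923.04950452416 hide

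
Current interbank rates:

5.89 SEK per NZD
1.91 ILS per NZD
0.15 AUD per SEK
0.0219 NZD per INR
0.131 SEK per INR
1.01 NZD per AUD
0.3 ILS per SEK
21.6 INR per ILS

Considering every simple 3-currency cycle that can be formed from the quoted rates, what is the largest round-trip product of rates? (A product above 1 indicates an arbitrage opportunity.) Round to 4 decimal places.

0.9035

ILS→INR→NZD→ILS: 21.6 × 0.0219 × 1.91 = 0.90351
AUD→NZD→SEK→AUD: 1.01 × 5.89 × 0.15 = 0.89234
SEK→ILS→INR→SEK: 0.3 × 21.6 × 0.131 = 0.84888
Maximum is ILS→INR→NZD→ILS at 0.9035; no arbitrage — every cycle loses value.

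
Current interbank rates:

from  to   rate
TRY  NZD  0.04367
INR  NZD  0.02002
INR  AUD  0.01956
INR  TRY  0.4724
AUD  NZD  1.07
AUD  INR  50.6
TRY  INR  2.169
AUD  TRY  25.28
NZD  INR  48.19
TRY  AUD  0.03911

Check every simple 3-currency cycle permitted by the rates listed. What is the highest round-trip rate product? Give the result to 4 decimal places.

1.0725

TRY→INR→AUD→TRY: 2.169 × 0.01956 × 25.28 = 1.07252
NZD→INR→AUD→NZD: 48.19 × 0.01956 × 1.07 = 1.00858
TRY→NZD→INR→TRY: 0.04367 × 48.19 × 0.4724 = 0.99415
TRY→AUD→INR→TRY: 0.03911 × 50.6 × 0.4724 = 0.93486
Maximum is TRY→INR→AUD→TRY at 1.0725; arbitrage exists.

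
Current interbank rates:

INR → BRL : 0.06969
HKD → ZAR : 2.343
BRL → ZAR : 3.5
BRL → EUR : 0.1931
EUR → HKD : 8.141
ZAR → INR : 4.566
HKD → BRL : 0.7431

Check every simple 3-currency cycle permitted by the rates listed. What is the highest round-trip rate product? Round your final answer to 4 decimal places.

EUR→HKD→BRL→EUR: 8.141 × 0.7431 × 0.1931 = 1.16817
INR→BRL→ZAR→INR: 0.06969 × 3.5 × 4.566 = 1.11372
Maximum is EUR→HKD→BRL→EUR at 1.1682; arbitrage exists.

1.1682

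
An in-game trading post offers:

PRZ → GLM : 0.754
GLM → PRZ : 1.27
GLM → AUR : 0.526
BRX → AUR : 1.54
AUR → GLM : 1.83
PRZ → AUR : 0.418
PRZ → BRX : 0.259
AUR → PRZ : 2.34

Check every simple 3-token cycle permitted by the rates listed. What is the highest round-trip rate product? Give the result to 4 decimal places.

0.9715

AUR→GLM→PRZ→AUR: 1.83 × 1.27 × 0.418 = 0.97147
BRX→AUR→PRZ→BRX: 1.54 × 2.34 × 0.259 = 0.93333
AUR→PRZ→GLM→AUR: 2.34 × 0.754 × 0.526 = 0.92805
Maximum is AUR→GLM→PRZ→AUR at 0.9715; no arbitrage — every cycle loses value.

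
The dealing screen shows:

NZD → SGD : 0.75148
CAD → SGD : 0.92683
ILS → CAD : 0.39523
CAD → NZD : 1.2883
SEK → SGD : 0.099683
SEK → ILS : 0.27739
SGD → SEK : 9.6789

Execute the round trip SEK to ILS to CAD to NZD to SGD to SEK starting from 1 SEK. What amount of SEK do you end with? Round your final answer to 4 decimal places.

1 SEK × 0.27739 = 0.27739 ILS
0.27739 ILS × 0.39523 = 0.1096328497 CAD
0.1096328497 CAD × 1.2883 = 0.14124000026851 NZD
0.14124000026851 NZD × 0.75148 = 0.1061390354017798948 SGD
0.1061390354017798948 SGD × 9.6789 = 1.02730910975028742377972 SEK

1.0273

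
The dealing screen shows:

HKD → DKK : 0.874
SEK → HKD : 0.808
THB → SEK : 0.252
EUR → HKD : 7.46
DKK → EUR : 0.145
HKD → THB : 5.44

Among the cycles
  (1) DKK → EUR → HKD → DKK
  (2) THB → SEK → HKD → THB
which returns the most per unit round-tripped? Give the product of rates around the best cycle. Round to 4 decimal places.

1.1077

(1) 0.145 × 7.46 × 0.874 = 0.94541
(2) 0.252 × 0.808 × 5.44 = 1.10767
Highest is cycle (2) at 1.1077 (>1, arbitrage).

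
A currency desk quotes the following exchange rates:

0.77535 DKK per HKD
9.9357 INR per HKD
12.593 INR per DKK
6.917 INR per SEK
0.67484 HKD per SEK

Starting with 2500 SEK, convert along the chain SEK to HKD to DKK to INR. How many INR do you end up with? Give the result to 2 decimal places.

2500 SEK × 0.67484 = 1687.1 HKD
1687.1 HKD × 0.77535 = 1308.092985 DKK
1308.092985 DKK × 12.593 = 16472.814960105 INR

16472.81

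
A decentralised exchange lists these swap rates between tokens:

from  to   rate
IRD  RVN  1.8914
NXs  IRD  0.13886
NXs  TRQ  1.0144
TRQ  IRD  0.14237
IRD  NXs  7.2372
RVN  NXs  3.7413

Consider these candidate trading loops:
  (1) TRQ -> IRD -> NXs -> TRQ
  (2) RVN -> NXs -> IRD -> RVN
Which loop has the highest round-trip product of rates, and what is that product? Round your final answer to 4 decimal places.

(1) 0.14237 × 7.2372 × 1.0144 = 1.04520
(2) 3.7413 × 0.13886 × 1.8914 = 0.98261
Highest is cycle (1) at 1.0452 (>1, arbitrage).

1.0452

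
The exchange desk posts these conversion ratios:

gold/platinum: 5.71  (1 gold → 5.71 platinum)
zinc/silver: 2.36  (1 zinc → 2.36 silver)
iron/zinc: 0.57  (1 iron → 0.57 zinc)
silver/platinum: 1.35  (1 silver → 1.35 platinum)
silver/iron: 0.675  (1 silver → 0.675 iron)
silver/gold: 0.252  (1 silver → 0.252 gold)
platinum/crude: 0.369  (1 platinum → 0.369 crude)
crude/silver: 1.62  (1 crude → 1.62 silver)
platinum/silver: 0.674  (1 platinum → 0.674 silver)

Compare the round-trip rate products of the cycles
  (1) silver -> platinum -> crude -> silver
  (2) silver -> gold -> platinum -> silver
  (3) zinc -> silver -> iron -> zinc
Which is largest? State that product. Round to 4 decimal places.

0.9698

(1) 1.35 × 0.369 × 1.62 = 0.80700
(2) 0.252 × 5.71 × 0.674 = 0.96983
(3) 2.36 × 0.675 × 0.57 = 0.90801
Highest is cycle (2) at 0.9698 (≤1, no arbitrage).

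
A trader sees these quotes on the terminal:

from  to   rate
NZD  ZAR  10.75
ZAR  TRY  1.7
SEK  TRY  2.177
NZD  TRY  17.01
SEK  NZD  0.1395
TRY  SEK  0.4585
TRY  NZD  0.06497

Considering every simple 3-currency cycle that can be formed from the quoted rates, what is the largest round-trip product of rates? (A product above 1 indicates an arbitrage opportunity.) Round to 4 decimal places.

1.1873

ZAR→TRY→NZD→ZAR: 1.7 × 0.06497 × 10.75 = 1.18733
TRY→SEK→NZD→TRY: 0.4585 × 0.1395 × 17.01 = 1.08797
Maximum is ZAR→TRY→NZD→ZAR at 1.1873; arbitrage exists.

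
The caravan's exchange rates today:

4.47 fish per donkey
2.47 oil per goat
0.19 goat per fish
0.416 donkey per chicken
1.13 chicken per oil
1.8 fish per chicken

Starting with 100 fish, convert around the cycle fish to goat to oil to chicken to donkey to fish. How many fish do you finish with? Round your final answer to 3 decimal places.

98.612

100 fish × 0.19 = 19 goat
19 goat × 2.47 = 46.93 oil
46.93 oil × 1.13 = 53.0309 chicken
53.0309 chicken × 0.416 = 22.0608544 donkey
22.0608544 donkey × 4.47 = 98.612019168 fish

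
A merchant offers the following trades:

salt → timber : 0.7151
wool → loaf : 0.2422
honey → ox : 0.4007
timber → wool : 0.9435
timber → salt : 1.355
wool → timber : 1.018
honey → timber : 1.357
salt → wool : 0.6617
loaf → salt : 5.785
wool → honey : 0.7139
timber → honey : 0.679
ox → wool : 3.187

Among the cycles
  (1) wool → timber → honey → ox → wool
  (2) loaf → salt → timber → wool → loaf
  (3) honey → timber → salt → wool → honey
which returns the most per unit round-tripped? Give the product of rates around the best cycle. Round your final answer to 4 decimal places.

(1) 1.018 × 0.679 × 0.4007 × 3.187 = 0.88271
(2) 5.785 × 0.7151 × 0.9435 × 0.2422 = 0.94534
(3) 1.357 × 1.355 × 0.6617 × 0.7139 = 0.86860
Highest is cycle (2) at 0.9453 (≤1, no arbitrage).

0.9453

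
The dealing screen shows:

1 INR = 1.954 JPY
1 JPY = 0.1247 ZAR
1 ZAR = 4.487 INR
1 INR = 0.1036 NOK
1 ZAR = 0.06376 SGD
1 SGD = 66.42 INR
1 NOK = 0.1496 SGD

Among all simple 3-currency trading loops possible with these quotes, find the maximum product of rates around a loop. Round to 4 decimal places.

1.0933

ZAR→INR→JPY→ZAR: 4.487 × 1.954 × 0.1247 = 1.09332
SGD→INR→NOK→SGD: 66.42 × 0.1036 × 0.1496 = 1.02941
Maximum is ZAR→INR→JPY→ZAR at 1.0933; arbitrage exists.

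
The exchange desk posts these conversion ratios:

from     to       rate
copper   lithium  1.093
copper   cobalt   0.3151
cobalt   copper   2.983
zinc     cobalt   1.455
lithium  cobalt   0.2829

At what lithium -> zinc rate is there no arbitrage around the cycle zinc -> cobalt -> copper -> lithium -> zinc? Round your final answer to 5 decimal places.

0.21080

Known legs of the cycle: 1.455 × 2.983 × 1.093 = 4.743909645
For no arbitrage the full-cycle product must be 1, so the missing rate is 1 / 4.743909645 ≈ 0.2107966.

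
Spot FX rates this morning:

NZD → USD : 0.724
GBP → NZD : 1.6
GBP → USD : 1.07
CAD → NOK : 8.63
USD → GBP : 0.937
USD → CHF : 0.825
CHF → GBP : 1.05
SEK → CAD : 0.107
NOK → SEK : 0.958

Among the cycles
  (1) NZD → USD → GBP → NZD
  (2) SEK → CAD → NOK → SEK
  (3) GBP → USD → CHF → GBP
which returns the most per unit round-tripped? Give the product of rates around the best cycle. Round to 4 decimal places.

(1) 0.724 × 0.937 × 1.6 = 1.08542
(2) 0.107 × 8.63 × 0.958 = 0.88463
(3) 1.07 × 0.825 × 1.05 = 0.92689
Highest is cycle (1) at 1.0854 (>1, arbitrage).

1.0854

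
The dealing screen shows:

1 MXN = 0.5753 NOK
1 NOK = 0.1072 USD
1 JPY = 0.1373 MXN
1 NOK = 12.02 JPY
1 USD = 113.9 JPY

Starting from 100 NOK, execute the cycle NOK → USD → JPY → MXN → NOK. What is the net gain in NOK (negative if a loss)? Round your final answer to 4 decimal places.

-3.5542

100 NOK × 0.1072 = 10.72 USD
10.72 USD × 113.9 = 1221.008 JPY
1221.008 JPY × 0.1373 = 167.6443984 MXN
167.6443984 MXN × 0.5753 = 96.44582239952 NOK
Net change: 96.44582239952 − 100 = -3.55417760048 NOK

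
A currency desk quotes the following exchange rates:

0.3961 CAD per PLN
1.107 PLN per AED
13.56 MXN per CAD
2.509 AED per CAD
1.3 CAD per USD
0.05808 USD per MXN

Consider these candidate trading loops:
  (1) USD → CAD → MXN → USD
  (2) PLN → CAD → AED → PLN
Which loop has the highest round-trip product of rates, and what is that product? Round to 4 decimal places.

(1) 1.3 × 13.56 × 0.05808 = 1.02383
(2) 0.3961 × 2.509 × 1.107 = 1.10015
Highest is cycle (2) at 1.1002 (>1, arbitrage).

1.1002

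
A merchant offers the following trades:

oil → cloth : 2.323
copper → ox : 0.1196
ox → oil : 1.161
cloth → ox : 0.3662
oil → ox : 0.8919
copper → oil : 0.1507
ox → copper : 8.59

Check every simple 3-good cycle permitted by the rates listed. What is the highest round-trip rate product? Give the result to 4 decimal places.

1.1546

oil→ox→copper→oil: 0.8919 × 8.59 × 0.1507 = 1.15458
oil→cloth→ox→oil: 2.323 × 0.3662 × 1.161 = 0.98764
Maximum is oil→ox→copper→oil at 1.1546; arbitrage exists.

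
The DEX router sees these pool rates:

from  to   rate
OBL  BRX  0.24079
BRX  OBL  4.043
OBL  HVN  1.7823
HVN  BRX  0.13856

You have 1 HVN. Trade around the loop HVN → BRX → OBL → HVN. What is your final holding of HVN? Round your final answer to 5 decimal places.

1 HVN × 0.13856 = 0.13856 BRX
0.13856 BRX × 4.043 = 0.56019808 OBL
0.56019808 OBL × 1.7823 = 0.998441037984 HVN

0.99844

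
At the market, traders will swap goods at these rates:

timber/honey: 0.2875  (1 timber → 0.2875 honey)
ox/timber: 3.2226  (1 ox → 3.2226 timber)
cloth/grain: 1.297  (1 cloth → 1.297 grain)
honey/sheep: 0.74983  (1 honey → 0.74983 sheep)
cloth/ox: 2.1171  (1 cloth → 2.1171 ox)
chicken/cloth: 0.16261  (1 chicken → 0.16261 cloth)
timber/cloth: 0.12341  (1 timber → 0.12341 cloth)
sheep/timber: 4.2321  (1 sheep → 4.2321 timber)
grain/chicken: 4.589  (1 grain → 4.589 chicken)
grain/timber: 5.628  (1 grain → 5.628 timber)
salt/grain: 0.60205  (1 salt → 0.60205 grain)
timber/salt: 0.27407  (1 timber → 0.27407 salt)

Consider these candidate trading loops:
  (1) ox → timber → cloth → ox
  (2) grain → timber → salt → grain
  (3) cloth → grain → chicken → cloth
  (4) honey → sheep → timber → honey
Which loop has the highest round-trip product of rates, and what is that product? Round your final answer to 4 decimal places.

(1) 3.2226 × 0.12341 × 2.1171 = 0.84197
(2) 5.628 × 0.27407 × 0.60205 = 0.92864
(3) 1.297 × 4.589 × 0.16261 = 0.96784
(4) 0.74983 × 4.2321 × 0.2875 = 0.91234
Highest is cycle (3) at 0.9678 (≤1, no arbitrage).

0.9678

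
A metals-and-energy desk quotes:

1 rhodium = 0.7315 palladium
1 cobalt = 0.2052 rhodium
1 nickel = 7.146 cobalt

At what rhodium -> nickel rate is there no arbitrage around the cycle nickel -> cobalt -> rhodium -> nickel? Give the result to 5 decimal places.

0.68196

Known legs of the cycle: 7.146 × 0.2052 = 1.4663592
For no arbitrage the full-cycle product must be 1, so the missing rate is 1 / 1.4663592 ≈ 0.6819611.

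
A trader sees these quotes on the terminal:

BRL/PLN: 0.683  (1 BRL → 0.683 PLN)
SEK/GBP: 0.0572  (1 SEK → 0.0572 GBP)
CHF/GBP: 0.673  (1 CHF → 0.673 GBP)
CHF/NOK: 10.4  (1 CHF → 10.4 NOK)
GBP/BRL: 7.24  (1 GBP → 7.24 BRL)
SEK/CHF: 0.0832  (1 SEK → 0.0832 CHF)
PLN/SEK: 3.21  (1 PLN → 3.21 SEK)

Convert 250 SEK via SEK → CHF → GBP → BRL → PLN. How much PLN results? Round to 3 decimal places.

69.221

250 SEK × 0.0832 = 20.8 CHF
20.8 CHF × 0.673 = 13.9984 GBP
13.9984 GBP × 7.24 = 101.348416 BRL
101.348416 BRL × 0.683 = 69.220968128 PLN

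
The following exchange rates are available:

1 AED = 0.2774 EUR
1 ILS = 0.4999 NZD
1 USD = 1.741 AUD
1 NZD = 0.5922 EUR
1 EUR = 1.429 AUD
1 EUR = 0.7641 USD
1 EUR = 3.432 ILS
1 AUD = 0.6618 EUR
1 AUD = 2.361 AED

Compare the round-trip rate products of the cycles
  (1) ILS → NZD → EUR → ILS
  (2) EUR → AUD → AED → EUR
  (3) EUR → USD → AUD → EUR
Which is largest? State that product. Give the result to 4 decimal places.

1.0160

(1) 0.4999 × 0.5922 × 3.432 = 1.01601
(2) 1.429 × 2.361 × 0.2774 = 0.93591
(3) 0.7641 × 1.741 × 0.6618 = 0.88039
Highest is cycle (1) at 1.0160 (>1, arbitrage).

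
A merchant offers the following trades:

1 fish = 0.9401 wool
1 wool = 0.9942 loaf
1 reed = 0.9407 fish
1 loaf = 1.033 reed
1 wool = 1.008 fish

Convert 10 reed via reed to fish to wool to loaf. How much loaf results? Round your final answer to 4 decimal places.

10 reed × 0.9407 = 9.407 fish
9.407 fish × 0.9401 = 8.8435207 wool
8.8435207 wool × 0.9942 = 8.79222827994 loaf

8.7922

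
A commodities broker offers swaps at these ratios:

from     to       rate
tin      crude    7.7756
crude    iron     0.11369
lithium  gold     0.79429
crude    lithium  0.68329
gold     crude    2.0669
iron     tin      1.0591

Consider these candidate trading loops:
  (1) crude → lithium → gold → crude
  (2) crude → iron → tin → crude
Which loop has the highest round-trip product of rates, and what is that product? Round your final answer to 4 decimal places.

1.1218

(1) 0.68329 × 0.79429 × 2.0669 = 1.12177
(2) 0.11369 × 1.0591 × 7.7756 = 0.93625
Highest is cycle (1) at 1.1218 (>1, arbitrage).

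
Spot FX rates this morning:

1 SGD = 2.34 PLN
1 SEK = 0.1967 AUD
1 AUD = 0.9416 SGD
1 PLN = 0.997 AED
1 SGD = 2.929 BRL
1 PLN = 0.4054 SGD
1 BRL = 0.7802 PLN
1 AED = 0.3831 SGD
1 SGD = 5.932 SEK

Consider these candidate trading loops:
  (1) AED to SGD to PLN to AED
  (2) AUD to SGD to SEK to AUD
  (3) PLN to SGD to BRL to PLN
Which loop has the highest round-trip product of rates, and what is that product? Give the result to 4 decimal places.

(1) 0.3831 × 2.34 × 0.997 = 0.89376
(2) 0.9416 × 5.932 × 0.1967 = 1.09868
(3) 0.4054 × 2.929 × 0.7802 = 0.92642
Highest is cycle (2) at 1.0987 (>1, arbitrage).

1.0987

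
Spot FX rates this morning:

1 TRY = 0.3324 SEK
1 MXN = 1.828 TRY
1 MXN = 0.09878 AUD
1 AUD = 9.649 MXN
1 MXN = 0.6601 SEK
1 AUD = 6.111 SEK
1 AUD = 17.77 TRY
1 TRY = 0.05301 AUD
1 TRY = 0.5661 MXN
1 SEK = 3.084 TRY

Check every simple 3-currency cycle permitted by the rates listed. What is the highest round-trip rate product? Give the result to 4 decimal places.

TRY→MXN→SEK→TRY: 0.5661 × 0.6601 × 3.084 = 1.15244
TRY→AUD→SEK→TRY: 0.05301 × 6.111 × 3.084 = 0.99904
TRY→MXN→AUD→TRY: 0.5661 × 0.09878 × 17.77 = 0.99369
TRY→AUD→MXN→TRY: 0.05301 × 9.649 × 1.828 = 0.93501
Maximum is TRY→MXN→SEK→TRY at 1.1524; arbitrage exists.

1.1524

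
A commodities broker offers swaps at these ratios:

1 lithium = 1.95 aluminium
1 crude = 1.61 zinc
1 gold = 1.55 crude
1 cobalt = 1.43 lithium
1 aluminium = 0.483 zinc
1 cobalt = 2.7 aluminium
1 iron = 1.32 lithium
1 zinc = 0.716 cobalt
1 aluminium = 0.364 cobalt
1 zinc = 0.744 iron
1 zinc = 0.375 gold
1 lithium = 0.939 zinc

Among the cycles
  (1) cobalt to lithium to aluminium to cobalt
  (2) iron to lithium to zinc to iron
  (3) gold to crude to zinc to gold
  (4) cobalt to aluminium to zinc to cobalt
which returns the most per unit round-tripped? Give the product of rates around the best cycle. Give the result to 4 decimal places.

(1) 1.43 × 1.95 × 0.364 = 1.01501
(2) 1.32 × 0.939 × 0.744 = 0.92217
(3) 1.55 × 1.61 × 0.375 = 0.93581
(4) 2.7 × 0.483 × 0.716 = 0.93374
Highest is cycle (1) at 1.0150 (>1, arbitrage).

1.0150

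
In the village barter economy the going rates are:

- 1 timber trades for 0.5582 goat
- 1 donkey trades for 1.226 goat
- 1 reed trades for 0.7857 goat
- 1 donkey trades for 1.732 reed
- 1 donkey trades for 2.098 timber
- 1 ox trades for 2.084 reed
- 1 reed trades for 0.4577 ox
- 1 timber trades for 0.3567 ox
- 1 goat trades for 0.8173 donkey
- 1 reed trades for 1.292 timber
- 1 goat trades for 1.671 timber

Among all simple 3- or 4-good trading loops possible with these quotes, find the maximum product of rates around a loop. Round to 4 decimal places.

goat→donkey→reed→goat: 0.8173 × 1.732 × 0.7857 = 1.11221
goat→donkey→reed→timber→goat: 0.8173 × 1.732 × 1.292 × 0.5582 = 1.02090
goat→timber→ox→reed→goat: 1.671 × 0.3567 × 2.084 × 0.7857 = 0.97596
reed→timber→ox→reed: 1.292 × 0.3567 × 2.084 = 0.96042
goat→donkey→timber→goat: 0.8173 × 2.098 × 0.5582 = 0.95714
Maximum is goat→donkey→reed→goat at 1.1122; arbitrage exists.

1.1122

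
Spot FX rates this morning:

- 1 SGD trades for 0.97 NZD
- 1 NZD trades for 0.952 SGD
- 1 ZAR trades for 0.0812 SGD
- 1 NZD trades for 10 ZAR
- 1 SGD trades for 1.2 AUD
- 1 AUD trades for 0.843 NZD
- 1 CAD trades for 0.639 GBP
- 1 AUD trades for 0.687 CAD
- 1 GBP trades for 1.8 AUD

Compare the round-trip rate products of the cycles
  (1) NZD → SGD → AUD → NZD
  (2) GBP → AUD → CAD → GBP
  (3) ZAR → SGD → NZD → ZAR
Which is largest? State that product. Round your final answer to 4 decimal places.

(1) 0.952 × 1.2 × 0.843 = 0.96304
(2) 1.8 × 0.687 × 0.639 = 0.79019
(3) 0.0812 × 0.97 × 10 = 0.78764
Highest is cycle (1) at 0.9630 (≤1, no arbitrage).

0.9630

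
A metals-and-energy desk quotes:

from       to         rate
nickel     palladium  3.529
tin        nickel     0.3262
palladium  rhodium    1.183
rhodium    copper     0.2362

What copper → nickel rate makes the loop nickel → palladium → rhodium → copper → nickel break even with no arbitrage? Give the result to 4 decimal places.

1.0141

Known legs of the cycle: 3.529 × 1.183 × 0.2362 = 0.9860894134
For no arbitrage the full-cycle product must be 1, so the missing rate is 1 / 0.9860894134 ≈ 1.014107.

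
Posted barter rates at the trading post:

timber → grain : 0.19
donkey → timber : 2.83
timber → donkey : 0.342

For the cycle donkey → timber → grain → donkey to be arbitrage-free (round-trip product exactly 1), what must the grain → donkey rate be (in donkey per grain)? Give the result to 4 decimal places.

Known legs of the cycle: 2.83 × 0.19 = 0.5377
For no arbitrage the full-cycle product must be 1, so the missing rate is 1 / 0.5377 ≈ 1.859773.

1.8598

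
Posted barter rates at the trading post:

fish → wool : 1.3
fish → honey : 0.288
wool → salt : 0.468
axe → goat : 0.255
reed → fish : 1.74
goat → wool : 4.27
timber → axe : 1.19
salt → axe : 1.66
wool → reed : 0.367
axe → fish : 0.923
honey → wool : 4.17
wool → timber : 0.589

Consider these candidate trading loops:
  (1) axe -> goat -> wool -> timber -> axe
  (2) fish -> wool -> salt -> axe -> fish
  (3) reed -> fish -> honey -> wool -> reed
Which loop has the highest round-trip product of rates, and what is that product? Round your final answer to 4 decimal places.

0.9322

(1) 0.255 × 4.27 × 0.589 × 1.19 = 0.76319
(2) 1.3 × 0.468 × 1.66 × 0.923 = 0.93218
(3) 1.74 × 0.288 × 4.17 × 0.367 = 0.76691
Highest is cycle (2) at 0.9322 (≤1, no arbitrage).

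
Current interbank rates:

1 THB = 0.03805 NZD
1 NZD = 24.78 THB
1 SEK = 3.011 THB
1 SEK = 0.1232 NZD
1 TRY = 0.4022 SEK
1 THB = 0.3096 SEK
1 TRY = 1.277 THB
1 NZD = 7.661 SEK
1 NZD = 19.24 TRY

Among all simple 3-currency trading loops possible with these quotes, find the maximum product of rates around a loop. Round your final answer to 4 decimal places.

NZD→TRY→SEK→NZD: 19.24 × 0.4022 × 0.1232 = 0.95336
NZD→THB→SEK→NZD: 24.78 × 0.3096 × 0.1232 = 0.94518
NZD→TRY→THB→NZD: 19.24 × 1.277 × 0.03805 = 0.93487
NZD→SEK→THB→NZD: 7.661 × 3.011 × 0.03805 = 0.87771
Maximum is NZD→TRY→SEK→NZD at 0.9534; no arbitrage — every cycle loses value.

0.9534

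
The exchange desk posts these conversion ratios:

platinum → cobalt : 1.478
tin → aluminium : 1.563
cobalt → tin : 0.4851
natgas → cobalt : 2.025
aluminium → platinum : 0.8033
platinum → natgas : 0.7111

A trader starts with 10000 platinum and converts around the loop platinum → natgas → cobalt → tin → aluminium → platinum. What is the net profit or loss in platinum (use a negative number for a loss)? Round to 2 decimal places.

-1229.51

10000 platinum × 0.7111 = 7111 natgas
7111 natgas × 2.025 = 14399.775 cobalt
14399.775 cobalt × 0.4851 = 6985.3308525 tin
6985.3308525 tin × 1.563 = 10918.0721224575 aluminium
10918.0721224575 aluminium × 0.8033 = 8770.48733597010975 platinum
Net change: 8770.48733597010975 − 10000 = -1229.51266402989025 platinum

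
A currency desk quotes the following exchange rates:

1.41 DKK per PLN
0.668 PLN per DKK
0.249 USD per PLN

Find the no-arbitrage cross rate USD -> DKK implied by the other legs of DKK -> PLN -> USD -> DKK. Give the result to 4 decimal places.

6.0121

Known legs of the cycle: 0.668 × 0.249 = 0.166332
For no arbitrage the full-cycle product must be 1, so the missing rate is 1 / 0.166332 ≈ 6.012072.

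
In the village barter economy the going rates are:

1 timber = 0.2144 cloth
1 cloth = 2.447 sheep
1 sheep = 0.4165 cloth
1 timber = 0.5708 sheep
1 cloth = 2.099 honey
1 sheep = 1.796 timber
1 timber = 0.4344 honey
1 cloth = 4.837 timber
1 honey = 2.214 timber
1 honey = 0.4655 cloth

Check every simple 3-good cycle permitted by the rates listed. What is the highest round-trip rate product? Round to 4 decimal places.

1.1499

sheep→cloth→timber→sheep: 0.4165 × 4.837 × 0.5708 = 1.14994
honey→timber→cloth→honey: 2.214 × 0.2144 × 2.099 = 0.99636
honey→cloth→timber→honey: 0.4655 × 4.837 × 0.4344 = 0.97811
sheep→timber→cloth→sheep: 1.796 × 0.2144 × 2.447 = 0.94225
Maximum is sheep→cloth→timber→sheep at 1.1499; arbitrage exists.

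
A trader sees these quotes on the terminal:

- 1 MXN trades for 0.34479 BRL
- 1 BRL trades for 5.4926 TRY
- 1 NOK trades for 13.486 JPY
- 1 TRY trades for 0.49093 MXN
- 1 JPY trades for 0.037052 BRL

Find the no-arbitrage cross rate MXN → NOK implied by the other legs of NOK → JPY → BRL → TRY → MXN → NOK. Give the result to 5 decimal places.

0.74218

Known legs of the cycle: 13.486 × 0.037052 × 5.4926 × 0.49093 = 1.347387007611730096
For no arbitrage the full-cycle product must be 1, so the missing rate is 1 / 1.347387007611730096 ≈ 0.7421773.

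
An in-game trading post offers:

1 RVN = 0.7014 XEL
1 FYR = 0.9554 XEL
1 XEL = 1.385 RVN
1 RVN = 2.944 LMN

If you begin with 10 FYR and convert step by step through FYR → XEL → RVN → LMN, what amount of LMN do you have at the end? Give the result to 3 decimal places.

38.956

10 FYR × 0.9554 = 9.554 XEL
9.554 XEL × 1.385 = 13.23229 RVN
13.23229 RVN × 2.944 = 38.95586176 LMN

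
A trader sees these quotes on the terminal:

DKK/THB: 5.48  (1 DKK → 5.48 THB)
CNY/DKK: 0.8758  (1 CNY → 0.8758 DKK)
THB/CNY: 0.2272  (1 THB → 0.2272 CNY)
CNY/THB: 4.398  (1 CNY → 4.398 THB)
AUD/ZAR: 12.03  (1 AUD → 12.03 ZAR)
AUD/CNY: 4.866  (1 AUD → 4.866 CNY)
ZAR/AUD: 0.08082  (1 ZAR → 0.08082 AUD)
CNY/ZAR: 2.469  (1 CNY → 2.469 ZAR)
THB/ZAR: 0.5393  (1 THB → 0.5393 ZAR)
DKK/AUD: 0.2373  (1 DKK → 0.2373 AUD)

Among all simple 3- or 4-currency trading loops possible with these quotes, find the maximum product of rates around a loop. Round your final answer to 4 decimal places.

DKK→THB→CNY→DKK: 5.48 × 0.2272 × 0.8758 = 1.09042
DKK→AUD→CNY→DKK: 0.2373 × 4.866 × 0.8758 = 1.01129
ZAR→AUD→CNY→ZAR: 0.08082 × 4.866 × 2.469 = 0.97098
ZAR→AUD→CNY→THB→ZAR: 0.08082 × 4.866 × 4.398 × 0.5393 = 0.93277
Maximum is DKK→THB→CNY→DKK at 1.0904; arbitrage exists.

1.0904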